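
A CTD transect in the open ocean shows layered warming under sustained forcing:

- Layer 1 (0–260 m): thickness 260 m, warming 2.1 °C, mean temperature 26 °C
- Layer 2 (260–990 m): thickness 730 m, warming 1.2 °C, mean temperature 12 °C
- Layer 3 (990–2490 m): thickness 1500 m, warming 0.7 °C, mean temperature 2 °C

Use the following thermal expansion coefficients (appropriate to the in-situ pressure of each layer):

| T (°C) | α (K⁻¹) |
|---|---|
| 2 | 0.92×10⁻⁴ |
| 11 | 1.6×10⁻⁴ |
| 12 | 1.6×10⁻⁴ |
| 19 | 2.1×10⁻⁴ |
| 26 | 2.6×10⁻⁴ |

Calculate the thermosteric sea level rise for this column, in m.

Layer 1 at 26 °C → α = 2.6×10⁻⁴ K⁻¹
Layer 2 at 12 °C → α = 1.6×10⁻⁴ K⁻¹
Layer 3 at 2 °C → α = 0.92×10⁻⁴ K⁻¹
Layer 1: 2.6×10⁻⁴ × 2.1 × 260 = 0.14196 m
260–990 m: 730 × 1.2 × 1.6×10⁻⁴ = 0.14016 m
990–2490 m: 0.92×10⁻⁴ × 1500 × 0.7 = 0.09660 m
Δh = 0.14196 + 0.14016 + 0.09660 = 0.37872 m ≈ 0.379 m

Δh ≈ 0.379 m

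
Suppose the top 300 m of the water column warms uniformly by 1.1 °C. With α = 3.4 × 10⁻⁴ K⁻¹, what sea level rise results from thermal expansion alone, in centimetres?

about 11.2 cm

Δh = αΔT·H = 3.4×10⁻⁴ × 1.1 × 300 = 0.11220 m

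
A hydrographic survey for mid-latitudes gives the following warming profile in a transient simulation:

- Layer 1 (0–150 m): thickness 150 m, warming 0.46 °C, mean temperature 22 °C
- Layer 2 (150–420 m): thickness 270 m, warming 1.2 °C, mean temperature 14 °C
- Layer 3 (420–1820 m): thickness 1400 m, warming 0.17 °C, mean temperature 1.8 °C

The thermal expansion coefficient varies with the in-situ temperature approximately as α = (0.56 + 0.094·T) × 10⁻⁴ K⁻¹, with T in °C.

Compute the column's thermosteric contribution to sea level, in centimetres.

Layer 1: α = (0.56 + 0.094×22)×10⁻⁴ = 2.628×10⁻⁴ K⁻¹
Layer 2: α = (0.56 + 0.094×14)×10⁻⁴ = 1.876×10⁻⁴ K⁻¹
Layer 3: α = (0.56 + 0.094×1.8)×10⁻⁴ = 0.7292×10⁻⁴ K⁻¹
0–150 m: 0.46 × 2.628×10⁻⁴ × 150 = 0.0181332 m
150–420 m: 270 × 1.876×10⁻⁴ × 1.2 = 0.0607824 m
0.17 × 1400 × 0.7292×10⁻⁴ = 0.01735496 m
Δh = 0.0181332 + 0.0607824 + 0.01735496 = 0.09627056 m ≈ 9.63 cm

about 9.63 cm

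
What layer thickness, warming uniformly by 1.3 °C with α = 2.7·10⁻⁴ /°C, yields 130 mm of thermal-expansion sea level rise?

H ≈ 370 m

H = Δh/(αΔT) = 0.13 / (2.7×10⁻⁴ × 1.3) ≈ 370.4 m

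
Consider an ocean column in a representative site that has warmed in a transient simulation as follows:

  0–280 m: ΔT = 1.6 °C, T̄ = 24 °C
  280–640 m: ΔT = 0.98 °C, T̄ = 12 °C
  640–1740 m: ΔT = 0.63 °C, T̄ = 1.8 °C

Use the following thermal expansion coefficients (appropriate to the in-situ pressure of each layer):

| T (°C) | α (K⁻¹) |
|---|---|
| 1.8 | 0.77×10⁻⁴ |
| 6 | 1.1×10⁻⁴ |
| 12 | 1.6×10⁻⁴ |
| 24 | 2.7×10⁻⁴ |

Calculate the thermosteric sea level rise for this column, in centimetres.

Δh ≈ 23.1 cm

Layer 1 at 24 °C → α = 2.7×10⁻⁴ K⁻¹
Layer 2 at 12 °C → α = 1.6×10⁻⁴ K⁻¹
Layer 3 at 1.8 °C → α = 0.77×10⁻⁴ K⁻¹
2.7×10⁻⁴ × 280 × 1.6 = 0.12096 m
0.98 × 360 × 1.6×10⁻⁴ = 0.056448 m
0.77×10⁻⁴ × 1100 × 0.63 = 0.053361 m
Δh = 0.12096 + 0.056448 + 0.053361 = 0.230769 m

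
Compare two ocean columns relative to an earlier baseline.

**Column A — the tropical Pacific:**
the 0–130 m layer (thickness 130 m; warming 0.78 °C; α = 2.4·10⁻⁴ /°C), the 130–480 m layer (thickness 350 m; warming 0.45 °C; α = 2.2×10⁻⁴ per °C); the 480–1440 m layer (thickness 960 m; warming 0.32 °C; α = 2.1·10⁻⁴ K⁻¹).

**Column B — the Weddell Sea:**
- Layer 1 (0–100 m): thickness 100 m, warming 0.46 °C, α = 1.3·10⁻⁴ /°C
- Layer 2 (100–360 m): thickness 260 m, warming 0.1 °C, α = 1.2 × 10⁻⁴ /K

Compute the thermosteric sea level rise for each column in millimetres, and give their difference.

Δh_A ≈ 120 mm, Δh_B ≈ 9.1 mm; difference ≈ 110 mm

A 0.78 × 130 × 2.4×10⁻⁴ = 0.024336 m
A 130–480 m: 350 × 2.2×10⁻⁴ × 0.45 = 0.03465 m
A 480–1440 m: 0.32 × 2.1×10⁻⁴ × 960 = 0.064512 m
A total: 0.123498 m
B Layer 1: 100 × 1.3×10⁻⁴ × 0.46 = 0.00598 m
B 100–360 m: 0.1 × 260 × 1.2×10⁻⁴ = 0.00312 m
B total: 0.00910 m
Difference: 0.123498 − 0.00910 = 0.114398 m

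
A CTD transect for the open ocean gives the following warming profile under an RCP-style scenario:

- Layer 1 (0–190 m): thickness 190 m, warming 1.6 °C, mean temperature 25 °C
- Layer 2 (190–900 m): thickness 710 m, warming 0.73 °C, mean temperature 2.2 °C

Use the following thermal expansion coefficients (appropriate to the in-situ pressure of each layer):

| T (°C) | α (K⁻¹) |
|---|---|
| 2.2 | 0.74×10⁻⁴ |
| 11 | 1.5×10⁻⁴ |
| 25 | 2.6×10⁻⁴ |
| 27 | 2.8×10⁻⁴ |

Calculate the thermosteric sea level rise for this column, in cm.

12 cm

Layer 1 at 25 °C → α = 2.6×10⁻⁴ K⁻¹
Layer 2 at 2.2 °C → α = 0.74×10⁻⁴ K⁻¹
Layer 1: 1.6 × 2.6×10⁻⁴ × 190 = 0.07904 m
190–900 m: 0.74×10⁻⁴ × 0.73 × 710 = 0.0383542 m
Δh = 0.07904 + 0.0383542 = 0.1173942 m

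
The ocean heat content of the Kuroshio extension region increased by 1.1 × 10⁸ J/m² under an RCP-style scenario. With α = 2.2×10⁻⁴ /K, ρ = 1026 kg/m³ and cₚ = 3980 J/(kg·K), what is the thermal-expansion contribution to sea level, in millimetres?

about 5.93 mm

Δh = αQ/(ρcₚ) = 2.2×10⁻⁴ × 1.1×10⁸ / (1026 × 3980) ≈ 0.0059263 m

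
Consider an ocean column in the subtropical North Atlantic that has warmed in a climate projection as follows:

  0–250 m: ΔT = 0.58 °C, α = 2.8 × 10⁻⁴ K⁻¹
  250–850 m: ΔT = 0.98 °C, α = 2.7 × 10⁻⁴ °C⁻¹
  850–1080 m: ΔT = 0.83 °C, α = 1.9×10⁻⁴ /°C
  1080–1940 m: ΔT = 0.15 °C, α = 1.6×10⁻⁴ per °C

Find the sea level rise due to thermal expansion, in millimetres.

256 mm

2.8×10⁻⁴ × 0.58 × 250 = 0.04060 m
250–850 m: 0.98 × 600 × 2.7×10⁻⁴ = 0.15876 m
0.83 × 230 × 1.9×10⁻⁴ = 0.036271 m
Layer 4: 0.15 × 1.6×10⁻⁴ × 860 = 0.02064 m
Δh = 0.04060 + 0.15876 + 0.036271 + 0.02064 = 0.256271 m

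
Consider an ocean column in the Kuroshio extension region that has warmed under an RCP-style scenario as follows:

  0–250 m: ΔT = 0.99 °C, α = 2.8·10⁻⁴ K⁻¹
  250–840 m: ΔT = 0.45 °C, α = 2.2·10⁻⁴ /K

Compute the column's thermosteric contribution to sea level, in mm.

about 130 mm

0–250 m: 0.99 × 250 × 2.8×10⁻⁴ = 0.06930 m
Layer 2: 0.45 × 2.2×10⁻⁴ × 590 = 0.05841 m
Δh = 0.06930 + 0.05841 = 0.12771 m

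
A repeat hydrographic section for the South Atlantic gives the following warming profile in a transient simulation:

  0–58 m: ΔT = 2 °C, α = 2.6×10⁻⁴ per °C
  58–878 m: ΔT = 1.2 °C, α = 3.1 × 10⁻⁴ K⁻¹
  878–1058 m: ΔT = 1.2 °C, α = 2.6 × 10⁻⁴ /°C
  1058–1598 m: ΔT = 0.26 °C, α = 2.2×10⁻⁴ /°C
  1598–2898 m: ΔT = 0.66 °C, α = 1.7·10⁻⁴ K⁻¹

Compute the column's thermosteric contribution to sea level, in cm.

Δh = 56.8 cm

2 × 2.6×10⁻⁴ × 58 = 0.03016 m
58–878 m: 3.1×10⁻⁴ × 820 × 1.2 = 0.30504 m
2.6×10⁻⁴ × 1.2 × 180 = 0.05616 m
1058–1598 m: 0.26 × 540 × 2.2×10⁻⁴ = 0.030888 m
1598–2898 m: 1.7×10⁻⁴ × 1300 × 0.66 = 0.14586 m
Δh = 0.03016 + 0.30504 + 0.05616 + 0.030888 + 0.14586 = 0.568108 m ≈ 56.8 cm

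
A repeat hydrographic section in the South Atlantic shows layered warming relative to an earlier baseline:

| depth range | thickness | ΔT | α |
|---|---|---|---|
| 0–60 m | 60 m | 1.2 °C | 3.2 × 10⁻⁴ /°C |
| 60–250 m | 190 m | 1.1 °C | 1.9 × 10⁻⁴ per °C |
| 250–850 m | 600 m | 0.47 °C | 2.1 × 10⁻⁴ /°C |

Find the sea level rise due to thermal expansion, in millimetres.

120 mm of thermosteric rise

1.2 × 60 × 3.2×10⁻⁴ = 0.02304 m
Layer 2: 1.9×10⁻⁴ × 190 × 1.1 = 0.03971 m
250–850 m: 600 × 0.47 × 2.1×10⁻⁴ = 0.05922 m
Δh = 0.02304 + 0.03971 + 0.05922 = 0.12197 m ≈ 120 mm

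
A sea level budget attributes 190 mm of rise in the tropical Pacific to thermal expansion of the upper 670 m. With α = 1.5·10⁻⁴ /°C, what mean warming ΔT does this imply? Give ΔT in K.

ΔT = Δh/(αH) = 0.19 / (1.5×10⁻⁴ × 670) ≈ 1.891 K

1.89 K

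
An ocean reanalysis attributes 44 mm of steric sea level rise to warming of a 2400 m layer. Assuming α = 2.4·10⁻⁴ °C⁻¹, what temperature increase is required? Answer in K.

ΔT ≈ 0.076 K

ΔT = Δh/(αH) = 0.044 / (2.4×10⁻⁴ × 2400) ≈ 0.07639 K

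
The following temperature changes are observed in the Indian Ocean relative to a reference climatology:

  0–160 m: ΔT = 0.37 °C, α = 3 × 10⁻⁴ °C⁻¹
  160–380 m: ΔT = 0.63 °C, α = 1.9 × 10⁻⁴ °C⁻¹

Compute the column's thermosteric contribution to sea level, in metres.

0–160 m: 3×10⁻⁴ × 160 × 0.37 = 0.01776 m
160–380 m: 0.63 × 220 × 1.9×10⁻⁴ = 0.026334 m
Δh = 0.01776 + 0.026334 = 0.044094 m

about 0.0441 m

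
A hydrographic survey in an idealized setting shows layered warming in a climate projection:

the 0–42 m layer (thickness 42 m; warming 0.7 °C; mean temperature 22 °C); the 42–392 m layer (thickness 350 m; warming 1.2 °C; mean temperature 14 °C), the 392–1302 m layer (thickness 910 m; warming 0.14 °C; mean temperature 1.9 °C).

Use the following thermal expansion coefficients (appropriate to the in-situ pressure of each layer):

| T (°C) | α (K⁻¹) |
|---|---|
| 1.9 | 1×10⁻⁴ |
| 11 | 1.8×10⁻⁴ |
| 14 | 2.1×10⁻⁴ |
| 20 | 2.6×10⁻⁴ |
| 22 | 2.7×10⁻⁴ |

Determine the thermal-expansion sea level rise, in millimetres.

Layer 1 at 22 °C → α = 2.7×10⁻⁴ K⁻¹
Layer 2 at 14 °C → α = 2.1×10⁻⁴ K⁻¹
Layer 3 at 1.9 °C → α = 1×10⁻⁴ K⁻¹
Layer 1: 42 × 2.7×10⁻⁴ × 0.7 = 0.007938 m
Layer 2: 1.2 × 2.1×10⁻⁴ × 350 = 0.08820 m
392–1302 m: 1×10⁻⁴ × 0.14 × 910 = 0.01274 m
Δh = 0.007938 + 0.08820 + 0.01274 = 0.108878 m

Δh ≈ 109 mm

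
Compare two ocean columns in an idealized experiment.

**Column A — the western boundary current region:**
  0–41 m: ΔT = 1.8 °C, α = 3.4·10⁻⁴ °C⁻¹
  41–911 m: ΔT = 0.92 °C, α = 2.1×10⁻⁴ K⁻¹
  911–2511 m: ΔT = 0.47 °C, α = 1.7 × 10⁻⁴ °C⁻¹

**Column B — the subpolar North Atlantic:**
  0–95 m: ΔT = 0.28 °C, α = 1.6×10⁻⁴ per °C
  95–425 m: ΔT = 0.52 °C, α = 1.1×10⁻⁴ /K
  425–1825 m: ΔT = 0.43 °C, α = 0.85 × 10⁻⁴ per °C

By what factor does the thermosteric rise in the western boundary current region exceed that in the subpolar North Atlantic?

≈ 4.32×

A 1.8 × 41 × 3.4×10⁻⁴ = 0.025092 m
A Layer 2: 870 × 0.92 × 2.1×10⁻⁴ = 0.168084 m
A 1600 × 0.47 × 1.7×10⁻⁴ = 0.12784 m
A total: 0.321016 m
B 1.6×10⁻⁴ × 0.28 × 95 = 0.004256 m
B 95–425 m: 0.52 × 330 × 1.1×10⁻⁴ = 0.018876 m
B Layer 3: 0.43 × 0.85×10⁻⁴ × 1400 = 0.05117 m
B total: 0.074302 m
Ratio: 0.321016 / 0.074302 ≈ 4.320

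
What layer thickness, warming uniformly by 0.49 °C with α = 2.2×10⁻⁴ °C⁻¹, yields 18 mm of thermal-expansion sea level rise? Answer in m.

H = Δh/(αΔT) = 0.018 / (2.2×10⁻⁴ × 0.49) ≈ 167.0 m

167 m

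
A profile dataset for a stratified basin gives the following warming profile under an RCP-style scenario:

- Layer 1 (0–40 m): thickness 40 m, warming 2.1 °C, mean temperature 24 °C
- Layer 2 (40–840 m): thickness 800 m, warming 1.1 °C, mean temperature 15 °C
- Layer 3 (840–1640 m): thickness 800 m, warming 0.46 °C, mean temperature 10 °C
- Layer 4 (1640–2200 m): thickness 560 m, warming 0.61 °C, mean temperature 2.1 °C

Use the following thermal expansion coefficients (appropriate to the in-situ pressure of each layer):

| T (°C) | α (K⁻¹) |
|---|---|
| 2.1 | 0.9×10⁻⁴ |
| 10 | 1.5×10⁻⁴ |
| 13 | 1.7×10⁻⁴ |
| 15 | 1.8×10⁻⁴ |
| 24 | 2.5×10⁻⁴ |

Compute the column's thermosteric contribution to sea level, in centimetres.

Layer 1 at 24 °C → α = 2.5×10⁻⁴ K⁻¹
Layer 2 at 15 °C → α = 1.8×10⁻⁴ K⁻¹
Layer 3 at 10 °C → α = 1.5×10⁻⁴ K⁻¹
Layer 4 at 2.1 °C → α = 0.9×10⁻⁴ K⁻¹
2.1 × 2.5×10⁻⁴ × 40 = 0.02100 m
40–840 m: 1.8×10⁻⁴ × 1.1 × 800 = 0.15840 m
840–1640 m: 1.5×10⁻⁴ × 0.46 × 800 = 0.05520 m
1640–2200 m: 0.9×10⁻⁴ × 560 × 0.61 = 0.030744 m
Δh = 0.02100 + 0.15840 + 0.05520 + 0.030744 = 0.265344 m

Δh ≈ 26.5 cm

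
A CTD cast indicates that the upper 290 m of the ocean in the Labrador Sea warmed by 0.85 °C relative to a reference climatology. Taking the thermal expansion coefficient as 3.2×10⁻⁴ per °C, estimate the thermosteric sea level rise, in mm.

Δh = αΔT·H = 3.2×10⁻⁴ × 0.85 × 290 = 0.07888 m

78.9 mm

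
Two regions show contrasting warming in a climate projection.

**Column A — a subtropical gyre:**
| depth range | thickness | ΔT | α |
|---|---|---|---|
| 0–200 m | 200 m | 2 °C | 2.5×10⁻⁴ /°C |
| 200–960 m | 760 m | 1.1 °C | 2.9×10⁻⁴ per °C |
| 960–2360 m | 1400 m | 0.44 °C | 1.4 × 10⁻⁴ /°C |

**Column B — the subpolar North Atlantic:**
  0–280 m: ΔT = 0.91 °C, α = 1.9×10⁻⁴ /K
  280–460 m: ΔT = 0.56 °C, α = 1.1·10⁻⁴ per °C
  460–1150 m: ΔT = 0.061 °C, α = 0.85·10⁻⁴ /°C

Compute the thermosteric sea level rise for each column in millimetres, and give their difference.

A: 429 mm; B: 63.1 mm; difference 366 mm

A 2 × 200 × 2.5×10⁻⁴ = 0.10000 m
A 1.1 × 760 × 2.9×10⁻⁴ = 0.24244 m
A Layer 3: 0.44 × 1.4×10⁻⁴ × 1400 = 0.08624 m
A total: 0.42868 m
B 0.91 × 280 × 1.9×10⁻⁴ = 0.048412 m
B 280–460 m: 1.1×10⁻⁴ × 180 × 0.56 = 0.011088 m
B 690 × 0.85×10⁻⁴ × 0.061 = 0.00357765 m
B total: 0.06307765 m
Difference: 0.42868 − 0.06307765 = 0.36560235 m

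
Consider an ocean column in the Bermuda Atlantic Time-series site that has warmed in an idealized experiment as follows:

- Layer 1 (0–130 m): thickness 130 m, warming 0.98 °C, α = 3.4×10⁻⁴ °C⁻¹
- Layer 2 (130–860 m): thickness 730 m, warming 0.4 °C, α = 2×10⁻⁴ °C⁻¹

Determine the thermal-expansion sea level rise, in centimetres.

0.98 × 3.4×10⁻⁴ × 130 = 0.043316 m
730 × 0.4 × 2×10⁻⁴ = 0.05840 m
Δh = 0.043316 + 0.05840 = 0.101716 m

10.2 cm of thermosteric rise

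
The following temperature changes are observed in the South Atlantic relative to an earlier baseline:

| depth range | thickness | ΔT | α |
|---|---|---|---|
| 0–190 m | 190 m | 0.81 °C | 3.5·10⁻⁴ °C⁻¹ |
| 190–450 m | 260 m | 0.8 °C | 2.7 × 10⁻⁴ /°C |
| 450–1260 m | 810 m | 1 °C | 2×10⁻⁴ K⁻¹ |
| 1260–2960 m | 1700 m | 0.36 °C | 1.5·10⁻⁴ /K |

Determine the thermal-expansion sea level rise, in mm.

Layer 1: 3.5×10⁻⁴ × 0.81 × 190 = 0.053865 m
Layer 2: 0.8 × 260 × 2.7×10⁻⁴ = 0.05616 m
450–1260 m: 810 × 2×10⁻⁴ × 1 = 0.16200 m
Layer 4: 0.36 × 1.5×10⁻⁴ × 1700 = 0.09180 m
Δh = 0.053865 + 0.05616 + 0.16200 + 0.09180 = 0.363825 m ≈ 360 mm

360 mm of thermosteric rise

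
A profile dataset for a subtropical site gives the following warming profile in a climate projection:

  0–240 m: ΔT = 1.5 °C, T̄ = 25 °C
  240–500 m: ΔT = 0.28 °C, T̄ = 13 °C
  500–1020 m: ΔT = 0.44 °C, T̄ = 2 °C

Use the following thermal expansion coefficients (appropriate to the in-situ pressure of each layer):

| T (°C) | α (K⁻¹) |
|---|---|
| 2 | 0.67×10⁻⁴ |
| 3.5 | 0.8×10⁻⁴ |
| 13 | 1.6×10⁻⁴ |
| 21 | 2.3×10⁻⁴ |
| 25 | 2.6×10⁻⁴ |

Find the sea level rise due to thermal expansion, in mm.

Layer 1 at 25 °C → α = 2.6×10⁻⁴ K⁻¹
Layer 2 at 13 °C → α = 1.6×10⁻⁴ K⁻¹
Layer 3 at 2 °C → α = 0.67×10⁻⁴ K⁻¹
Layer 1: 1.5 × 2.6×10⁻⁴ × 240 = 0.09360 m
260 × 1.6×10⁻⁴ × 0.28 = 0.011648 m
Layer 3: 0.44 × 0.67×10⁻⁴ × 520 = 0.0153296 m
Δh = 0.09360 + 0.011648 + 0.0153296 = 0.1205776 m

Δh = 121 mm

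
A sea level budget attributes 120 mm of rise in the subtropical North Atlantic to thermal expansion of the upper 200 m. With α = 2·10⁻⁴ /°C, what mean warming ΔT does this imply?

ΔT = Δh/(αH) = 0.12 / (2×10⁻⁴ × 200) = 3.000 K

about 3.00 K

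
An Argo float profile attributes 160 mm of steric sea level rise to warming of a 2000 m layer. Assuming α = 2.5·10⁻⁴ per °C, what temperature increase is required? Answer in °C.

ΔT = Δh/(αH) = 0.16 / (2.5×10⁻⁴ × 2000) = 0.3200 °C

0.320 °C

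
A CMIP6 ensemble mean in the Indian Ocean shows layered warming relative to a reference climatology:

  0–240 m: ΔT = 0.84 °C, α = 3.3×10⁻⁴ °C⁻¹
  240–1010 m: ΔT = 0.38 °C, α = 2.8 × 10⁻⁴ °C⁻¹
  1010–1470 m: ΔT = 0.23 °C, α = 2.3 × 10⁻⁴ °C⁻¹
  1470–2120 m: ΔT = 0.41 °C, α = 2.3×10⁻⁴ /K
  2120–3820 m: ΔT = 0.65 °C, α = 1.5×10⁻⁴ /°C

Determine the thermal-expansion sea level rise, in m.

Layer 1: 240 × 0.84 × 3.3×10⁻⁴ = 0.066528 m
240–1010 m: 770 × 2.8×10⁻⁴ × 0.38 = 0.081928 m
Layer 3: 460 × 0.23 × 2.3×10⁻⁴ = 0.024334 m
Layer 4: 650 × 0.41 × 2.3×10⁻⁴ = 0.061295 m
Layer 5: 0.65 × 1700 × 1.5×10⁻⁴ = 0.16575 m
Δh = 0.066528 + 0.081928 + 0.024334 + 0.061295 + 0.16575 = 0.399835 m ≈ 0.40 m

0.40 m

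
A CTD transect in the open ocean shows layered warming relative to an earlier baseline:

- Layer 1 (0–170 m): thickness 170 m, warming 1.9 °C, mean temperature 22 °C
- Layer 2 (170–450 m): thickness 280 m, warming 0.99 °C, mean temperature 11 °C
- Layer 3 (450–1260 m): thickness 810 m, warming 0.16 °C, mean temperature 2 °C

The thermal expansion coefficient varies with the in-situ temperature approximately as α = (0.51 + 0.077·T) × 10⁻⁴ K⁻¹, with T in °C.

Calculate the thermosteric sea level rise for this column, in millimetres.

Layer 1: α = (0.51 + 0.077×22)×10⁻⁴ = 2.204×10⁻⁴ K⁻¹
Layer 2: α = (0.51 + 0.077×11)×10⁻⁴ = 1.357×10⁻⁴ K⁻¹
Layer 3: α = (0.51 + 0.077×2)×10⁻⁴ = 0.664×10⁻⁴ K⁻¹
Layer 1: 170 × 2.204×10⁻⁴ × 1.9 = 0.0711892 m
Layer 2: 1.357×10⁻⁴ × 280 × 0.99 = 0.03761604 m
450–1260 m: 0.664×10⁻⁴ × 810 × 0.16 = 0.00860544 m
Δh = 0.0711892 + 0.03761604 + 0.00860544 = 0.11741068 m ≈ 117 mm

about 117 mm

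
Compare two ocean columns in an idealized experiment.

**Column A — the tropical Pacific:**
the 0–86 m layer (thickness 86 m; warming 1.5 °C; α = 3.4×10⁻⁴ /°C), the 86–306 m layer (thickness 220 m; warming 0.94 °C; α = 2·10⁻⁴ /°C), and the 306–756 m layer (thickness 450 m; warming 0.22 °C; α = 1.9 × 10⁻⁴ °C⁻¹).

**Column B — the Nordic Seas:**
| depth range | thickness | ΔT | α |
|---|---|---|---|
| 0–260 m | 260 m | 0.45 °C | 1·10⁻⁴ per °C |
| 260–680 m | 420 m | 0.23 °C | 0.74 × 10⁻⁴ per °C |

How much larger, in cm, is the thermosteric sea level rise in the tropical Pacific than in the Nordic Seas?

Δh_A − Δh_B ≈ 8.5 cm

A 1.5 × 86 × 3.4×10⁻⁴ = 0.04386 m
A 220 × 0.94 × 2×10⁻⁴ = 0.04136 m
A 306–756 m: 0.22 × 1.9×10⁻⁴ × 450 = 0.01881 m
A total: 0.10403 m
B Layer 1: 1×10⁻⁴ × 0.45 × 260 = 0.01170 m
B Layer 2: 420 × 0.23 × 0.74×10⁻⁴ = 0.0071484 m
B total: 0.0188484 m
Difference: 0.10403 − 0.0188484 = 0.0851816 m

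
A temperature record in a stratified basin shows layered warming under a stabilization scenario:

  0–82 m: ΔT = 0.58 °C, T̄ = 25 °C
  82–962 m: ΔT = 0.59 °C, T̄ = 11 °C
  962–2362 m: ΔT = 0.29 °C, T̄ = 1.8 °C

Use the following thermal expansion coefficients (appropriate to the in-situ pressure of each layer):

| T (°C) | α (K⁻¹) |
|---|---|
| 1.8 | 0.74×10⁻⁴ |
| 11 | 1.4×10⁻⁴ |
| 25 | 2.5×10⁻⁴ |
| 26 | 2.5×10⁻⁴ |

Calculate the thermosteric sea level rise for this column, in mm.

Layer 1 at 25 °C → α = 2.5×10⁻⁴ K⁻¹
Layer 2 at 11 °C → α = 1.4×10⁻⁴ K⁻¹
Layer 3 at 1.8 °C → α = 0.74×10⁻⁴ K⁻¹
2.5×10⁻⁴ × 82 × 0.58 = 0.01189 m
82–962 m: 0.59 × 1.4×10⁻⁴ × 880 = 0.072688 m
Layer 3: 0.29 × 1400 × 0.74×10⁻⁴ = 0.030044 m
Δh = 0.01189 + 0.072688 + 0.030044 = 0.114622 m

about 115 mm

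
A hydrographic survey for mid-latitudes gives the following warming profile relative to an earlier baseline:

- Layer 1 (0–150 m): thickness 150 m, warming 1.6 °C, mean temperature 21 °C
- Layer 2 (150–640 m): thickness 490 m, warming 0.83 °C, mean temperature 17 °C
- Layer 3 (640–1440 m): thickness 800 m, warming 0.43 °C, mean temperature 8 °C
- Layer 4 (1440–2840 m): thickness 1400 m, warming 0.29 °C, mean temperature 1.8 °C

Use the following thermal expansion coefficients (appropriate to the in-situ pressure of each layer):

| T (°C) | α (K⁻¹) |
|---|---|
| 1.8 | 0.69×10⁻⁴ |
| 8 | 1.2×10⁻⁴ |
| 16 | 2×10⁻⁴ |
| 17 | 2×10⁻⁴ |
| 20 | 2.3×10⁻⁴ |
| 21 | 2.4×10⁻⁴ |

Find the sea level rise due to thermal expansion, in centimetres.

Δh = 20.8 cm

Layer 1 at 21 °C → α = 2.4×10⁻⁴ K⁻¹
Layer 2 at 17 °C → α = 2×10⁻⁴ K⁻¹
Layer 3 at 8 °C → α = 1.2×10⁻⁴ K⁻¹
Layer 4 at 1.8 °C → α = 0.69×10⁻⁴ K⁻¹
0–150 m: 1.6 × 2.4×10⁻⁴ × 150 = 0.05760 m
Layer 2: 2×10⁻⁴ × 490 × 0.83 = 0.08134 m
800 × 0.43 × 1.2×10⁻⁴ = 0.04128 m
Layer 4: 0.69×10⁻⁴ × 1400 × 0.29 = 0.028014 m
Δh = 0.05760 + 0.08134 + 0.04128 + 0.028014 = 0.208234 m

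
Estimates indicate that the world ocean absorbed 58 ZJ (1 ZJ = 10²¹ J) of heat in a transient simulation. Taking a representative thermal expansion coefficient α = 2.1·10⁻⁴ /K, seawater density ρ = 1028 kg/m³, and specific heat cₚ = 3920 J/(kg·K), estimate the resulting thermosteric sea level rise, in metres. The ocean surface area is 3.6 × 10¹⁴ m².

0.00840 m of thermosteric rise

Per unit area: Q = 58×10²¹ / (3.6×10¹⁴) ≈ 1.611×10⁸ J/m²
Δh = αQ/(ρcₚ) = 2.1×10⁻⁴ × 1.611×10⁸ / (1028 × 3920) ≈ 0.0083953 m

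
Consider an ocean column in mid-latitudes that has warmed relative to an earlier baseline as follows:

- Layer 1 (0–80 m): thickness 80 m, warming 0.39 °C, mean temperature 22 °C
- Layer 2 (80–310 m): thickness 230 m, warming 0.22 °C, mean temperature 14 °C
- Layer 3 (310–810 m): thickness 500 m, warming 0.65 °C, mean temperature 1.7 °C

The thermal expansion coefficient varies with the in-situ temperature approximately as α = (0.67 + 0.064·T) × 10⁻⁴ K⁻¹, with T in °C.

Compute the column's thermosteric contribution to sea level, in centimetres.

3.97 cm

Layer 1: α = (0.67 + 0.064×22)×10⁻⁴ = 2.078×10⁻⁴ K⁻¹
Layer 2: α = (0.67 + 0.064×14)×10⁻⁴ = 1.566×10⁻⁴ K⁻¹
Layer 3: α = (0.67 + 0.064×1.7)×10⁻⁴ = 0.7788×10⁻⁴ K⁻¹
Layer 1: 0.39 × 2.078×10⁻⁴ × 80 = 0.00648336 m
80–310 m: 230 × 0.22 × 1.566×10⁻⁴ = 0.00792396 m
310–810 m: 0.7788×10⁻⁴ × 0.65 × 500 = 0.025311 m
Δh = 0.00648336 + 0.00792396 + 0.025311 = 0.03971832 m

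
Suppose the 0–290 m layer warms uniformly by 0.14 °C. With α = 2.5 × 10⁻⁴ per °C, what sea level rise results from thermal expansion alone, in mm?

Δh = αΔT·H = 2.5×10⁻⁴ × 0.14 × 290 = 0.01015 m

10.2 mm of thermosteric rise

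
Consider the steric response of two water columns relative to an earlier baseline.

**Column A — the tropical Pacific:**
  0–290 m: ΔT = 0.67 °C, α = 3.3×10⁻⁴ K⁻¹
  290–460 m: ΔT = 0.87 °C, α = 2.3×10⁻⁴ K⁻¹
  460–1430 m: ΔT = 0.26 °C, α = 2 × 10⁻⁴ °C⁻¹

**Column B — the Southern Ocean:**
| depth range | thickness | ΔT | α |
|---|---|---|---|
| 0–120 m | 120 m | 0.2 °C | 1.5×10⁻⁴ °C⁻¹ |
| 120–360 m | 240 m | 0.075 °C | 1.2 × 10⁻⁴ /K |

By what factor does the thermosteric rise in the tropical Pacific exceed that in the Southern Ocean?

A 0.67 × 290 × 3.3×10⁻⁴ = 0.064119 m
A 290–460 m: 170 × 2.3×10⁻⁴ × 0.87 = 0.034017 m
A Layer 3: 2×10⁻⁴ × 0.26 × 970 = 0.05044 m
A total: 0.148576 m
B 120 × 1.5×10⁻⁴ × 0.2 = 0.00360 m
B 120–360 m: 0.075 × 240 × 1.2×10⁻⁴ = 0.00216 m
B total: 0.00576 m
Ratio: 0.148576 / 0.00576 ≈ 25.79

26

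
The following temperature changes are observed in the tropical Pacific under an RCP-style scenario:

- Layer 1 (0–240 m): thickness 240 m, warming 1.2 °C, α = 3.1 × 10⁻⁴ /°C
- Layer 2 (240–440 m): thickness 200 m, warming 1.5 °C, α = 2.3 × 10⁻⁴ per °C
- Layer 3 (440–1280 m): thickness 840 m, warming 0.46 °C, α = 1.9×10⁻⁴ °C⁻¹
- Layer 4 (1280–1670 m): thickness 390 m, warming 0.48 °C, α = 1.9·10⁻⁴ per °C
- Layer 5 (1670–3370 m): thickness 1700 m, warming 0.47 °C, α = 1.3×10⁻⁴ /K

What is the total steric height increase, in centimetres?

Layer 1: 240 × 3.1×10⁻⁴ × 1.2 = 0.08928 m
Layer 2: 1.5 × 200 × 2.3×10⁻⁴ = 0.06900 m
1.9×10⁻⁴ × 0.46 × 840 = 0.073416 m
1280–1670 m: 1.9×10⁻⁴ × 0.48 × 390 = 0.035568 m
1670–3370 m: 1.3×10⁻⁴ × 0.47 × 1700 = 0.10387 m
Δh = 0.08928 + 0.06900 + 0.073416 + 0.035568 + 0.10387 = 0.371134 m ≈ 37.1 cm

Δh ≈ 37.1 cm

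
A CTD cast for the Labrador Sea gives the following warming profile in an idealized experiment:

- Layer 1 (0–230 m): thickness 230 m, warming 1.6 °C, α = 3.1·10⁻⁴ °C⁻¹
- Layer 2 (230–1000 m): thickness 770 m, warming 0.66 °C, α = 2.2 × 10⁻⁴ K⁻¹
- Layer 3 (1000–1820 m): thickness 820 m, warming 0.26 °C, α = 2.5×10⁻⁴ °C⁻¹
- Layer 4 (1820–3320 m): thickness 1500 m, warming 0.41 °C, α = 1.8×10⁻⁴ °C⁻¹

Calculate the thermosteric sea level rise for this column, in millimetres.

about 390 mm

0–230 m: 230 × 1.6 × 3.1×10⁻⁴ = 0.11408 m
Layer 2: 2.2×10⁻⁴ × 770 × 0.66 = 0.111804 m
Layer 3: 2.5×10⁻⁴ × 820 × 0.26 = 0.05330 m
1500 × 1.8×10⁻⁴ × 0.41 = 0.11070 m
Δh = 0.11408 + 0.111804 + 0.05330 + 0.11070 = 0.389884 m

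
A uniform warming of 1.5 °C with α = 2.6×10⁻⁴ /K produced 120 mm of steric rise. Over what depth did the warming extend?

H = Δh/(αΔT) = 0.12 / (2.6×10⁻⁴ × 1.5) ≈ 307.7 m

308 m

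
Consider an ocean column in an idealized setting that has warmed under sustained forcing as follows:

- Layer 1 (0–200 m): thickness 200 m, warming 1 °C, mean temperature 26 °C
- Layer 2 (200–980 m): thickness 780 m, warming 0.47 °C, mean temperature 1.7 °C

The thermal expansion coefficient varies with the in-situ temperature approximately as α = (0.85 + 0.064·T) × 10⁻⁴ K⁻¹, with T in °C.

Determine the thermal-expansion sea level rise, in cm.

Δh = 8.5 cm

Layer 1: α = (0.85 + 0.064×26)×10⁻⁴ = 2.514×10⁻⁴ K⁻¹
Layer 2: α = (0.85 + 0.064×1.7)×10⁻⁴ = 0.9588×10⁻⁴ K⁻¹
0–200 m: 200 × 2.514×10⁻⁴ × 1 = 0.05028 m
Layer 2: 0.47 × 780 × 0.9588×10⁻⁴ = 0.035149608 m
Δh = 0.05028 + 0.035149608 = 0.085429608 m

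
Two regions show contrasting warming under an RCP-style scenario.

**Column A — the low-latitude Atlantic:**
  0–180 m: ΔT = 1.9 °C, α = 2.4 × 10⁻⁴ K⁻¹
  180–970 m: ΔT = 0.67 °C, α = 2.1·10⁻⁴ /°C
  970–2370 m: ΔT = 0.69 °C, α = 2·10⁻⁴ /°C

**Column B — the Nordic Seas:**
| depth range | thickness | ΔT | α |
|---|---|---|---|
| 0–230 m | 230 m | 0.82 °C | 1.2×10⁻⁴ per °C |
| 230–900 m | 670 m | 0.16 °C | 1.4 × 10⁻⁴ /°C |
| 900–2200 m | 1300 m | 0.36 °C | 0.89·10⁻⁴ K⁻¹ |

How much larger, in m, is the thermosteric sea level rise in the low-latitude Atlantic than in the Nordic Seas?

A 0–180 m: 2.4×10⁻⁴ × 1.9 × 180 = 0.08208 m
A 180–970 m: 790 × 2.1×10⁻⁴ × 0.67 = 0.111153 m
A 1400 × 0.69 × 2×10⁻⁴ = 0.19320 m
A total: 0.386433 m
B Layer 1: 230 × 1.2×10⁻⁴ × 0.82 = 0.022632 m
B 1.4×10⁻⁴ × 0.16 × 670 = 0.015008 m
B Layer 3: 1300 × 0.89×10⁻⁴ × 0.36 = 0.041652 m
B total: 0.079292 m
Difference: 0.386433 − 0.079292 = 0.307141 m

Δh_A − Δh_B ≈ 0.307 m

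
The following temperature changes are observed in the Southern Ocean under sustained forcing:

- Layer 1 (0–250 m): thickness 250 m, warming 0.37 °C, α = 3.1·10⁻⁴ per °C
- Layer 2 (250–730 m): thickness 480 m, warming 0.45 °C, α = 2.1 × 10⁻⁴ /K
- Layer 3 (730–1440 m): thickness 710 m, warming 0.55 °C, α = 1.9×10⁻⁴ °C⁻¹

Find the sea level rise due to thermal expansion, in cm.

250 × 0.37 × 3.1×10⁻⁴ = 0.028675 m
250–730 m: 480 × 0.45 × 2.1×10⁻⁴ = 0.04536 m
Layer 3: 1.9×10⁻⁴ × 710 × 0.55 = 0.074195 m
Δh = 0.028675 + 0.04536 + 0.074195 = 0.14823 m ≈ 15 cm

Δh = 15 cm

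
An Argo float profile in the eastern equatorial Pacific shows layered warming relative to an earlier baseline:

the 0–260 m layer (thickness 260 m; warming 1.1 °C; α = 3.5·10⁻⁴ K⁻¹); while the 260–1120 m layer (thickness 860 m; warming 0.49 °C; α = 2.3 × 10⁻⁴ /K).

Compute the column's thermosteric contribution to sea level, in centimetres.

3.5×10⁻⁴ × 1.1 × 260 = 0.10010 m
Layer 2: 860 × 0.49 × 2.3×10⁻⁴ = 0.096922 m
Δh = 0.10010 + 0.096922 = 0.197022 m ≈ 20 cm

about 20 cm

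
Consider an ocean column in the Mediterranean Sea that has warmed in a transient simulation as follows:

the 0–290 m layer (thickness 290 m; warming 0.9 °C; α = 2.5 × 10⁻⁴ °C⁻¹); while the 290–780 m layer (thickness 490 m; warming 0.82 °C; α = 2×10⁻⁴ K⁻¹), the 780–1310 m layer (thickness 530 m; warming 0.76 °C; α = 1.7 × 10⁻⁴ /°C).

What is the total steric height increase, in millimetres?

0.9 × 2.5×10⁻⁴ × 290 = 0.06525 m
Layer 2: 2×10⁻⁴ × 0.82 × 490 = 0.08036 m
530 × 1.7×10⁻⁴ × 0.76 = 0.068476 m
Δh = 0.06525 + 0.08036 + 0.068476 = 0.214086 m

Δh ≈ 214 mm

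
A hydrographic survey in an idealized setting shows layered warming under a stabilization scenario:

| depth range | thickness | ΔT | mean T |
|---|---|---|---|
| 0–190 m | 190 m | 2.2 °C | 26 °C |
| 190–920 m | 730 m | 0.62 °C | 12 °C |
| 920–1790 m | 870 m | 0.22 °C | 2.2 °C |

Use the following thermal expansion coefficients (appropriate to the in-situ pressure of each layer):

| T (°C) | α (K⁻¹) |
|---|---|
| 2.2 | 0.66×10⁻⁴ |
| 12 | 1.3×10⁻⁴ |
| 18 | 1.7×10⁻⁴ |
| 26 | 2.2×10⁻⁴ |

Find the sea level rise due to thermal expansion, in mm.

about 163 mm

Layer 1 at 26 °C → α = 2.2×10⁻⁴ K⁻¹
Layer 2 at 12 °C → α = 1.3×10⁻⁴ K⁻¹
Layer 3 at 2.2 °C → α = 0.66×10⁻⁴ K⁻¹
0–190 m: 2.2×10⁻⁴ × 190 × 2.2 = 0.09196 m
190–920 m: 730 × 1.3×10⁻⁴ × 0.62 = 0.058838 m
870 × 0.66×10⁻⁴ × 0.22 = 0.0126324 m
Δh = 0.09196 + 0.058838 + 0.0126324 = 0.1634304 m ≈ 163 mm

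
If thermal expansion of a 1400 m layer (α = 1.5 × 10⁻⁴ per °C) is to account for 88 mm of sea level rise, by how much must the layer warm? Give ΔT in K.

ΔT = Δh/(αH) = 0.088 / (1.5×10⁻⁴ × 1400) ≈ 0.4190 K

about 0.419 K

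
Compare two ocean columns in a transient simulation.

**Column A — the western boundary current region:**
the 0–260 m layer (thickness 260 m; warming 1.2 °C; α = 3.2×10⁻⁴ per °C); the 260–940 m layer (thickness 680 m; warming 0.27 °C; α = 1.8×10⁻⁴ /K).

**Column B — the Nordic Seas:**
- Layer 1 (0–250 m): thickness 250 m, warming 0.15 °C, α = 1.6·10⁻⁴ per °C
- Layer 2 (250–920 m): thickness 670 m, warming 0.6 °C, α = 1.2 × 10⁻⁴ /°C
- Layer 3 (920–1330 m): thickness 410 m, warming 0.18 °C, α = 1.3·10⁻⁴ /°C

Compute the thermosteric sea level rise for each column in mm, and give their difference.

A 260 × 1.2 × 3.2×10⁻⁴ = 0.09984 m
A 260–940 m: 0.27 × 680 × 1.8×10⁻⁴ = 0.033048 m
A total: 0.132888 m
B 1.6×10⁻⁴ × 250 × 0.15 = 0.00600 m
B 670 × 0.6 × 1.2×10⁻⁴ = 0.04824 m
B 0.18 × 1.3×10⁻⁴ × 410 = 0.009594 m
B total: 0.063834 m
Difference: 0.132888 − 0.063834 = 0.069054 m

A: 130 mm; B: 64 mm; difference 69 mm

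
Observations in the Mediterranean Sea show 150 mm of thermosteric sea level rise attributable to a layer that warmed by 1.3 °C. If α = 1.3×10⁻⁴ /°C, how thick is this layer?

H = Δh/(αΔT) = 0.15 / (1.3×10⁻⁴ × 1.3) ≈ 887.6 m

888 m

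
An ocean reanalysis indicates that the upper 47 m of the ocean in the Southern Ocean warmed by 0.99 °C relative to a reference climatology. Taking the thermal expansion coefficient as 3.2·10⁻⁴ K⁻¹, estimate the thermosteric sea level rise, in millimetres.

Δh = αΔT·H = 3.2×10⁻⁴ × 0.99 × 47 = 0.0148896 m

about 14.9 mm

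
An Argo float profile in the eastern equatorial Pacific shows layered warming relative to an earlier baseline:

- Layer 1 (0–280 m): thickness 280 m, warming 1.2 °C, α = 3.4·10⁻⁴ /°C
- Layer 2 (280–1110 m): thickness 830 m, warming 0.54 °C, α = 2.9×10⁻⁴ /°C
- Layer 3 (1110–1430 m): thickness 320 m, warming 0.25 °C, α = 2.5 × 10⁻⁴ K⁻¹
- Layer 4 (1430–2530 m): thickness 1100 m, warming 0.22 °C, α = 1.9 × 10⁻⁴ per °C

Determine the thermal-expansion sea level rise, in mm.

280 × 1.2 × 3.4×10⁻⁴ = 0.11424 m
280–1110 m: 830 × 0.54 × 2.9×10⁻⁴ = 0.129978 m
1110–1430 m: 320 × 0.25 × 2.5×10⁻⁴ = 0.02000 m
Layer 4: 0.22 × 1100 × 1.9×10⁻⁴ = 0.04598 m
Δh = 0.11424 + 0.129978 + 0.02000 + 0.04598 = 0.310198 m

310 mm of thermosteric rise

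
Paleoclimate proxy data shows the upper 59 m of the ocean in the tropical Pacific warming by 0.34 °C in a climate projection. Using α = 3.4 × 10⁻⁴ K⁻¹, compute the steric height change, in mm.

Δh = αΔT·H = 3.4×10⁻⁴ × 0.34 × 59 = 0.0068204 m

Δh = 6.8 mm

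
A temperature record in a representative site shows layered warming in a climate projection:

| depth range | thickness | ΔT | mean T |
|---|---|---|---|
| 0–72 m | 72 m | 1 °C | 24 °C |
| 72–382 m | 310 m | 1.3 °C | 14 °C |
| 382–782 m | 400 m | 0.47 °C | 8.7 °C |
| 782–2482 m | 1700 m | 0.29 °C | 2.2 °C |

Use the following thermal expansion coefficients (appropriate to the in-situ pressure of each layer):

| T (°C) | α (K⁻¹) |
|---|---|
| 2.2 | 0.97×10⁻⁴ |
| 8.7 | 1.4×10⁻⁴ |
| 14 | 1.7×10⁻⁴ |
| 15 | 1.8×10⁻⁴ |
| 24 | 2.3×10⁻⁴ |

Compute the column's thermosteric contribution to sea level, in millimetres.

159 mm of thermosteric rise

Layer 1 at 24 °C → α = 2.3×10⁻⁴ K⁻¹
Layer 2 at 14 °C → α = 1.7×10⁻⁴ K⁻¹
Layer 3 at 8.7 °C → α = 1.4×10⁻⁴ K⁻¹
Layer 4 at 2.2 °C → α = 0.97×10⁻⁴ K⁻¹
2.3×10⁻⁴ × 72 × 1 = 0.01656 m
72–382 m: 310 × 1.3 × 1.7×10⁻⁴ = 0.06851 m
Layer 3: 0.47 × 400 × 1.4×10⁻⁴ = 0.02632 m
0.97×10⁻⁴ × 0.29 × 1700 = 0.047821 m
Δh = 0.01656 + 0.06851 + 0.02632 + 0.047821 = 0.159211 m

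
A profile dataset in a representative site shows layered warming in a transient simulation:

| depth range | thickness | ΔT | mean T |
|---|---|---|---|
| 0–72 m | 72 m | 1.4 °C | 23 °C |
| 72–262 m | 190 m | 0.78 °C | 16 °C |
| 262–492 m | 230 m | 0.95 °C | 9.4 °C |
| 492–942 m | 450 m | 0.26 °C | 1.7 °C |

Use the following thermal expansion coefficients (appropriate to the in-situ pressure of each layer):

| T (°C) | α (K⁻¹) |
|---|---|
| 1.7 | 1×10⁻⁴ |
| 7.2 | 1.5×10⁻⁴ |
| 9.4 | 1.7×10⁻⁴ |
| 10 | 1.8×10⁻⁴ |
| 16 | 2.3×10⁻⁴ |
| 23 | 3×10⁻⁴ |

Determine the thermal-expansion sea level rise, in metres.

Δh ≈ 0.113 m

Layer 1 at 23 °C → α = 3×10⁻⁴ K⁻¹
Layer 2 at 16 °C → α = 2.3×10⁻⁴ K⁻¹
Layer 3 at 9.4 °C → α = 1.7×10⁻⁴ K⁻¹
Layer 4 at 1.7 °C → α = 1×10⁻⁴ K⁻¹
1.4 × 3×10⁻⁴ × 72 = 0.03024 m
72–262 m: 0.78 × 190 × 2.3×10⁻⁴ = 0.034086 m
230 × 0.95 × 1.7×10⁻⁴ = 0.037145 m
492–942 m: 0.26 × 450 × 1×10⁻⁴ = 0.01170 m
Δh = 0.03024 + 0.034086 + 0.037145 + 0.01170 = 0.113171 m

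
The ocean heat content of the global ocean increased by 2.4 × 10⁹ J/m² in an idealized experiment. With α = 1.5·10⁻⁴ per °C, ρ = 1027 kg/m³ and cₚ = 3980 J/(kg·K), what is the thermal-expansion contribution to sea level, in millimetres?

Δh = αQ/(ρcₚ) = 1.5×10⁻⁴ × 2.4×10⁹ / (1027 × 3980) ≈ 0.088074 m

Δh ≈ 88.1 mm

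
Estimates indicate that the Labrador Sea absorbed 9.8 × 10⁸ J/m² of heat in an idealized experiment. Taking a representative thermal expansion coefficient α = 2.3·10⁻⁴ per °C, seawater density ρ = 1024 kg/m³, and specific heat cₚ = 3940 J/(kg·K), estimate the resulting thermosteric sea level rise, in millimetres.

56 mm

Δh = αQ/(ρcₚ) = 2.3×10⁻⁴ × 9.8×10⁸ / (1024 × 3940) ≈ 0.055867 m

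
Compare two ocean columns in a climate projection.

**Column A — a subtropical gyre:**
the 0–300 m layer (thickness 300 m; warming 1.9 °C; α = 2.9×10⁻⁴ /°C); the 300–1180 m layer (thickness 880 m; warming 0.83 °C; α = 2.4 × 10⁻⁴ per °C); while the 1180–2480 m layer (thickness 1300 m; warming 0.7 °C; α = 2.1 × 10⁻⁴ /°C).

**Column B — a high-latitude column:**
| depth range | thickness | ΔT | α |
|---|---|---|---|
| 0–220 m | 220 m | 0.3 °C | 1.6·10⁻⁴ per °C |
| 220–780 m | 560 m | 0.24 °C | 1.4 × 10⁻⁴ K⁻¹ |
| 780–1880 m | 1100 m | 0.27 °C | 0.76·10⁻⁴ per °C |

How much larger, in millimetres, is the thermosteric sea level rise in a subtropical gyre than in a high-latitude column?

A 0–300 m: 1.9 × 300 × 2.9×10⁻⁴ = 0.16530 m
A Layer 2: 2.4×10⁻⁴ × 880 × 0.83 = 0.175296 m
A Layer 3: 0.7 × 2.1×10⁻⁴ × 1300 = 0.19110 m
A total: 0.531696 m
B 1.6×10⁻⁴ × 0.3 × 220 = 0.01056 m
B 220–780 m: 0.24 × 560 × 1.4×10⁻⁴ = 0.018816 m
B Layer 3: 1100 × 0.76×10⁻⁴ × 0.27 = 0.022572 m
B total: 0.051948 m
Difference: 0.531696 − 0.051948 = 0.479748 m

480 mm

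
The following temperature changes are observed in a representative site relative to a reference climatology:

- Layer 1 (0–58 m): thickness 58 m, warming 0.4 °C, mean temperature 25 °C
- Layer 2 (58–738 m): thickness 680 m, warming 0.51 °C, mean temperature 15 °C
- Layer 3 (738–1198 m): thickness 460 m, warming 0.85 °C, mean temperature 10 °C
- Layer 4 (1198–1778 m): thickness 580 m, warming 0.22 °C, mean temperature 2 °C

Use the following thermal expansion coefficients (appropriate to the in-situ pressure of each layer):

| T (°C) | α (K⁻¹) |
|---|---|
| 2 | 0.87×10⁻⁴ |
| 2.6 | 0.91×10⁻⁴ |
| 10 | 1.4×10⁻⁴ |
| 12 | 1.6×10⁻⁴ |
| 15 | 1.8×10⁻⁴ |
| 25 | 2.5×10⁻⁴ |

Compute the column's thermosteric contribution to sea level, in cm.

13.4 cm of thermosteric rise

Layer 1 at 25 °C → α = 2.5×10⁻⁴ K⁻¹
Layer 2 at 15 °C → α = 1.8×10⁻⁴ K⁻¹
Layer 3 at 10 °C → α = 1.4×10⁻⁴ K⁻¹
Layer 4 at 2 °C → α = 0.87×10⁻⁴ K⁻¹
2.5×10⁻⁴ × 0.4 × 58 = 0.00580 m
Layer 2: 0.51 × 1.8×10⁻⁴ × 680 = 0.062424 m
460 × 1.4×10⁻⁴ × 0.85 = 0.05474 m
0.87×10⁻⁴ × 580 × 0.22 = 0.0111012 m
Δh = 0.00580 + 0.062424 + 0.05474 + 0.0111012 = 0.1340652 m ≈ 13.4 cm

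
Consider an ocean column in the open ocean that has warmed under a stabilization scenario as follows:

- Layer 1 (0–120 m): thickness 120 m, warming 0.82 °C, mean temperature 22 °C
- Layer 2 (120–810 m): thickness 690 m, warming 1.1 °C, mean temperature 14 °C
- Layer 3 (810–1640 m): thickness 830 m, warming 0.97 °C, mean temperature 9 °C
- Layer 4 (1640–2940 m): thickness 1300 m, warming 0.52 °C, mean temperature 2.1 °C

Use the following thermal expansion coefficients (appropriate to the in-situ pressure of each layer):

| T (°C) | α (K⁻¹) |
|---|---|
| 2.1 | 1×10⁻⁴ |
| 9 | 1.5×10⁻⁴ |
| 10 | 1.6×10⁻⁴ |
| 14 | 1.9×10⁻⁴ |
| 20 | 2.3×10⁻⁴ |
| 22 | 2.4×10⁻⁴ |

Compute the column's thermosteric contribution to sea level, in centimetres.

Layer 1 at 22 °C → α = 2.4×10⁻⁴ K⁻¹
Layer 2 at 14 °C → α = 1.9×10⁻⁴ K⁻¹
Layer 3 at 9 °C → α = 1.5×10⁻⁴ K⁻¹
Layer 4 at 2.1 °C → α = 1×10⁻⁴ K⁻¹
0–120 m: 120 × 0.82 × 2.4×10⁻⁴ = 0.023616 m
120–810 m: 1.9×10⁻⁴ × 690 × 1.1 = 0.14421 m
0.97 × 1.5×10⁻⁴ × 830 = 0.120765 m
1×10⁻⁴ × 1300 × 0.52 = 0.06760 m
Δh = 0.023616 + 0.14421 + 0.120765 + 0.06760 = 0.356191 m ≈ 35.6 cm

35.6 cm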